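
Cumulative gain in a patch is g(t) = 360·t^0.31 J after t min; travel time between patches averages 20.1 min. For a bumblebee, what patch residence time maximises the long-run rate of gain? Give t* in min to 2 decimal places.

Maximise g(t)/(T+t): set derivative to zero → g'(t)(T+t) = g(t).
g'(t) = 0.31·360·t^-0.69. Setting 0.31·360·t^-0.69 = 360·t^0.31/(20.1+t) gives 0.31(20.1+t) = t, so 0.69·t = 0.31×20.1.
t* = 0.31×20.1/0.69 = 9.03 min.

9.03 min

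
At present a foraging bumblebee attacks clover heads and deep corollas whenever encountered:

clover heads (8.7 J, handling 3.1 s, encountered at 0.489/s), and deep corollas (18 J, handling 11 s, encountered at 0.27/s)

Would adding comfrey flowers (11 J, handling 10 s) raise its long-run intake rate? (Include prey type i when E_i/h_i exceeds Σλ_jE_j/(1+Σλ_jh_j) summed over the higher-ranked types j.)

Current rate: (0.489×8.7 + 0.27×18)/(1 + 0.489×3.1 + 0.27×11) = 1.661 J/s.
Profitability of comfrey flowers: 11/10 = 1.1 J/s.
1.1 < 1.661, so adding comfrey flowers would lower the average — exclude it.

No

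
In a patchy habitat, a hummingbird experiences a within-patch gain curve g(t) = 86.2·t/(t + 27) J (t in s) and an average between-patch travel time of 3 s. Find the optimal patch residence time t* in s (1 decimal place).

Optimal t* satisfies g'(t*) = g(t*)/(T + t*).
g'(t) = 86.2·27/(t + 27)². Setting 86.2·27/(t+27)² = 86.2t/[(t+27)(3+t)] gives 27(3+t) = t(t+27), so t² = 27×3 = 81.
t* = √81 = 9 s.

9.0 s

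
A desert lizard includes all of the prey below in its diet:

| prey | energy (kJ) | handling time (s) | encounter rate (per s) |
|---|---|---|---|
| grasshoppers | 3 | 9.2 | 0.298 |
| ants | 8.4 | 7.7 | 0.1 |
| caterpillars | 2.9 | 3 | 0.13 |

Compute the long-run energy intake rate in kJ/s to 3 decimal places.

Energy encountered per unit search time: 0.298×3 + 0.1×8.4 + 0.13×2.9 = 2.111 kJ/s.
Handling time per unit search time: 0.298×9.2 + 0.1×7.7 + 0.13×3 = 3.902.
Rate = 2.111/(1 + 3.902) = 0.4307 kJ/s.

0.431 kJ/s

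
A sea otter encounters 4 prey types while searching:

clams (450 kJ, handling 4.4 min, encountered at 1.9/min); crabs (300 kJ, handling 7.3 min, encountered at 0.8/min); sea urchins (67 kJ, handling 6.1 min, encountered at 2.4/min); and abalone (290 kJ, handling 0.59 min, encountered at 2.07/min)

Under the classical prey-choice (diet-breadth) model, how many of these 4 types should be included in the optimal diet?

1

E/h in descending order: abalone 492, clams 102, crabs 41.1, sea urchins 11 kJ/min. The optimal diet is the largest prefix of this list for which every included type satisfies E_i/h_i > R on the types above it.
Rate on top 1: 270.2. clams: 102 < 270.2 → exclude; stop.
Optimal diet: abalone — 1 of 4 types.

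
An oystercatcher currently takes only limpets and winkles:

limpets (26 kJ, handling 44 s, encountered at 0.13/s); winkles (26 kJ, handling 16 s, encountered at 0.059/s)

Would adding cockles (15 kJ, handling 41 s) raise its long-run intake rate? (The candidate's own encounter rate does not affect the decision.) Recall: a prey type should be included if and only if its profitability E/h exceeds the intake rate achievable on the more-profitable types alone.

No

On limpets and winkles alone, R = ΣλE/(1+Σλh) = 4.914/7.664 = 0.6412 kJ/s.
Profitability of cockles: 15/41 = 0.3659 kJ/s.
0.3659 < 0.6412, so adding cockles would lower the average — exclude it.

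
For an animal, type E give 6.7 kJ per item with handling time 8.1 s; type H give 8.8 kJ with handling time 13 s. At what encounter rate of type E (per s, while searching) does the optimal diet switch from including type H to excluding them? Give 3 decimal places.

At the threshold, the rate on type E alone equals the profitability of type H: λ·6.7/(1 + λ·8.1) = 8.8/13 = 0.6769.
Rearranging, λ(6.7 − 0.6769×8.1) = 0.6769, so λ = 0.6769/1.217 = 0.5563 per s.

0.556 per s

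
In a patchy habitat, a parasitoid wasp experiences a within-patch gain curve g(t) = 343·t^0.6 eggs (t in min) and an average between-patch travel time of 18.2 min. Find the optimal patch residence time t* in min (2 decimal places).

Optimal t* satisfies g'(t*) = g(t*)/(T + t*).
g'(t) = 0.6·343·t^-0.4. Setting 0.6·343·t^-0.4 = 343·t^0.6/(18.2+t) gives 0.6(18.2+t) = t, so 0.40·t = 0.6×18.2.
t* = 0.6×18.2/0.40 = 27.3 min.

27.30 min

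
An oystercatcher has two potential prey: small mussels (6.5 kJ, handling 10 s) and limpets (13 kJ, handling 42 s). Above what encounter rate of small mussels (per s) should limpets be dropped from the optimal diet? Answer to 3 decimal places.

0.091 per s

Drop limpets once their profitability E₂/h₂ falls below the rate achievable on small mussels alone: E₂/h₂ = λE₁/(1 + λh₁).
Solve for λ: λE₁h₂ = E₂(1 + λh₁) → λ(E₁h₂ − E₂h₁) = E₂ → λ = E₂/(E₁h₂ − E₂h₁).
λ = 13/(6.5×42 − 13×10) = 13/143 = 0.09091 per s.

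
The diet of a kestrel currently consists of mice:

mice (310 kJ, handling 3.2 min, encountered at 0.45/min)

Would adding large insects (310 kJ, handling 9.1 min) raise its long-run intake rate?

Intake rate on the current diet: R = (0.45×310) / (1 + 0.45×3.2) = 139.5/2.44 = 57.17 kJ/min.
Profitability of large insects: 310/9.1 = 34.07 kJ/min.
Since 34.07 < R, time spent handling large insects is better spent searching.

No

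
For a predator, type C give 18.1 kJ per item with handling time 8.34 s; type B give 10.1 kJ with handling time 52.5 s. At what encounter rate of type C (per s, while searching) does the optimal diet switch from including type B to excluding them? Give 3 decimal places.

The zero-one rule: include type B iff E₂/h₂ > λE₁/(1+λh₁). Equality gives the switch point.
λE₁h₂ = E₂ + λE₂h₁ ⇒ λ = E₂/(E₁h₂ − E₂h₁) = 10.1/(950.3 − 84.23) = 0.01166 per s.

0.012 per s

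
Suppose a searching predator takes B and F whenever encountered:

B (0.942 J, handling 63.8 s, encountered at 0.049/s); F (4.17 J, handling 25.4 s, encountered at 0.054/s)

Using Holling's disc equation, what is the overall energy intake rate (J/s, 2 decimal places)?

R = Σλ_iE_i / (1 + Σλ_ih_i)
Numerator: 0.049×0.942 + 0.054×4.17 = 0.2713
Denominator: 1 + 0.049×63.8 + 0.054×25.4 = 5.498
R = 0.2713/5.498 = 0.04935 J/s

0.05 J/s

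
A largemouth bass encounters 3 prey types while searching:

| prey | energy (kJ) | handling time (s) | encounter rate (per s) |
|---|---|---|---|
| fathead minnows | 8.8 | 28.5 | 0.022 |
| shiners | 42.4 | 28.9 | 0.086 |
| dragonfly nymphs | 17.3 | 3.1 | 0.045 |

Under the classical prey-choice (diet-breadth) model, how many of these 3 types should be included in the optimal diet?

Profitabilities (E/h, kJ/s): dragonfly nymphs 5.58, shiners 1.47, fathead minnows 0.309. Add prey in this order while the next type's profitability exceeds the intake rate on those already taken.
Rate on top 1: 0.6832. shiners: 1.47 > 0.6832 → include.
Rate on top 2: 1.221. fathead minnows: 0.309 < 1.221 → exclude; stop.
Optimal diet: dragonfly nymphs, shiners — 2 of 3 types.

2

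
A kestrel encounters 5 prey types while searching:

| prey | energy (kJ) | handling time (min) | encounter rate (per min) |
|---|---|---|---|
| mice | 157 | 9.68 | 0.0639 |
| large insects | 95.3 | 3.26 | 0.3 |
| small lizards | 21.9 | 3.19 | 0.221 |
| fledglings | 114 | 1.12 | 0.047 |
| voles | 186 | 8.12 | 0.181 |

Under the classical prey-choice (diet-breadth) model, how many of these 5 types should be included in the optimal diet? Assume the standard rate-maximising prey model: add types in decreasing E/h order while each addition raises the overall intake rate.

Rank by E/h (kJ/min): fledglings 102, large insects 29.2, voles 22.9, mice 16.2, small lizards 6.87. Include each in turn until the next type's E/h falls below the running intake rate.
Rate on top 1: 5.09. large insects: 29.2 > 5.09 → include.
Rate on top 2: 16.72. voles: 22.9 > 16.72 → include.
Rate on top 3: 19.32. mice: 16.2 < 19.32 → exclude; stop.
Optimal diet: fledglings, large insects, voles — 3 of 5 types.

3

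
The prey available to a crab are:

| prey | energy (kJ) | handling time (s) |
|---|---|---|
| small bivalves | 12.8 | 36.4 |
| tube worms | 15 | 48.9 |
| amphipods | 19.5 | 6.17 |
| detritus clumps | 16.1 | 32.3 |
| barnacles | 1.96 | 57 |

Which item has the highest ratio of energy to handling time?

amphipods

Profitability E/h (kJ/s): small bivalves = 12.8/36.4 = 0.352, tube worms = 15/48.9 = 0.307, amphipods = 19.5/6.17 = 3.16, detritus clumps = 16.1/32.3 = 0.498, barnacles = 1.96/57 = 0.0344.
Ranked: amphipods > detritus clumps > small bivalves > tube worms > barnacles.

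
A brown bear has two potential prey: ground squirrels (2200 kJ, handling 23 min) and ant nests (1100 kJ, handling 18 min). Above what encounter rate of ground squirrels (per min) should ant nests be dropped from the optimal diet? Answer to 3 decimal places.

At the threshold, the rate on ground squirrels alone equals the profitability of ant nests: λ·2200/(1 + λ·23) = 1100/18 = 61.11.
Rearranging, λ(2200 − 61.11×23) = 61.11, so λ = 61.11/794.4 = 0.07692 per min.

0.077 per min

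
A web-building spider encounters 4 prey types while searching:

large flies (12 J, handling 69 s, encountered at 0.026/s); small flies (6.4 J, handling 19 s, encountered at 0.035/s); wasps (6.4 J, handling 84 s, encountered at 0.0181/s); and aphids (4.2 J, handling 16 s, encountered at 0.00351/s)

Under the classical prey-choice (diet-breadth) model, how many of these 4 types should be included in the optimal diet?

3

E/h in descending order: small flies 0.337, aphids 0.263, large flies 0.174, wasps 0.0762 J/s. The optimal diet is the largest prefix of this list for which every included type satisfies E_i/h_i > R on the types above it.
Rate on top 1: 0.1345. aphids: 0.263 > 0.1345 → include.
Rate on top 2: 0.1387. large flies: 0.174 > 0.1387 → include.
Rate on top 3: 0.1567. wasps: 0.0762 < 0.1567 → exclude; stop.
Optimal diet: small flies, aphids, large flies — 3 of 4 types.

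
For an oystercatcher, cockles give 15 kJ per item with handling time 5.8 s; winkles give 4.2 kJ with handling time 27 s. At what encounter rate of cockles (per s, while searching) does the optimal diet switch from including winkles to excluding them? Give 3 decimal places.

At the threshold, the rate on cockles alone equals the profitability of winkles: λ·15/(1 + λ·5.8) = 4.2/27 = 0.1556.
Rearranging, λ(15 − 0.1556×5.8) = 0.1556, so λ = 0.1556/14.1 = 0.01103 per s.

0.011 per s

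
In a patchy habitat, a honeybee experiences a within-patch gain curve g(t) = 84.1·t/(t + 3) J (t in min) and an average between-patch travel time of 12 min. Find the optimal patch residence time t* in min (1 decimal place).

6.0 min

By the marginal value theorem, leave when the instantaneous gain rate g'(t) equals the habitat-wide average g(t)/(T + t).
g'(t) = 84.1·3/(t + 3)². Setting 84.1·3/(t+3)² = 84.1t/[(t+3)(12+t)] gives 3(12+t) = t(t+3), so t² = 3×12 = 36.
t* = √36 = 6 min.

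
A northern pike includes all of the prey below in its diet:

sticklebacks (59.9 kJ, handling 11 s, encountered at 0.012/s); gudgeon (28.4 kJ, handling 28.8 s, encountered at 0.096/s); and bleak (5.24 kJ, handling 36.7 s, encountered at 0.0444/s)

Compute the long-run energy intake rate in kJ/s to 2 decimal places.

R = (0.012×59.9 + 0.096×28.4 + 0.0444×5.24) / (1 + 0.012×11 + 0.096×28.8 + 0.0444×36.7) = 3.678/5.526 = 0.6655 kJ/s.

0.67 kJ/s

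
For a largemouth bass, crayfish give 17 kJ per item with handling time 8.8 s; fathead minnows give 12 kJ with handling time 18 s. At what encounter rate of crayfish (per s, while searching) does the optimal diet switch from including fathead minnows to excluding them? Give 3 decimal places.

0.060 per s

The zero-one rule: include fathead minnows iff E₂/h₂ > λE₁/(1+λh₁). Equality gives the switch point.
λE₁h₂ = E₂ + λE₂h₁ ⇒ λ = E₂/(E₁h₂ − E₂h₁) = 12/(306 − 105.6) = 0.05988 per s.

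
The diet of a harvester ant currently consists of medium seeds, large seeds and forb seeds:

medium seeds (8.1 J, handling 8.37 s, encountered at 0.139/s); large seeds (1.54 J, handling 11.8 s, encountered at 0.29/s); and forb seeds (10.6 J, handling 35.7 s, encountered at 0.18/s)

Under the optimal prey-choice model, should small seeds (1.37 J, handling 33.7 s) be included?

No

Current rate: (0.139×8.1 + 0.29×1.54 + 0.18×10.6)/(1 + 0.139×8.37 + 0.29×11.8 + 0.18×35.7) = 0.2898 J/s.
small seeds: E/h = 1.37/33.7 = 0.04065 J/s.
Since 0.04065 < R, time spent handling small seeds is better spent searching.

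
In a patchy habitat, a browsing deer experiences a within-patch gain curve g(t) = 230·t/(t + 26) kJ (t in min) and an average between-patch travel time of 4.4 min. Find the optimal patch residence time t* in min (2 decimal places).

Optimal t* satisfies g'(t*) = g(t*)/(T + t*).
g'(t) = 230·26/(t + 26)². Setting 230·26/(t+26)² = 230t/[(t+26)(4.4+t)] gives 26(4.4+t) = t(t+26), so t² = 26×4.4 = 114.4.
t* = √114.4 = 10.7 min.

10.70 min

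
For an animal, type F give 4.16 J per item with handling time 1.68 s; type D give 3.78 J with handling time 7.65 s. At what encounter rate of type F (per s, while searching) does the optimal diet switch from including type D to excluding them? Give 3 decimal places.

0.148 per s

The zero-one rule: include type D iff E₂/h₂ > λE₁/(1+λh₁). Equality gives the switch point.
λE₁h₂ = E₂ + λE₂h₁ ⇒ λ = E₂/(E₁h₂ − E₂h₁) = 3.78/(31.82 − 6.35) = 0.1484 per s.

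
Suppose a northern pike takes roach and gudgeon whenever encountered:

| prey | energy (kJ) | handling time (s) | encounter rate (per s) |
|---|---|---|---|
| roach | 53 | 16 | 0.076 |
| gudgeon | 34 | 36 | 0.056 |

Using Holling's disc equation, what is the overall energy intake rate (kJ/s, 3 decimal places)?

1.402 kJ/s

R = (0.076×53 + 0.056×34) / (1 + 0.076×16 + 0.056×36) = 5.932/4.232 = 1.402 kJ/s.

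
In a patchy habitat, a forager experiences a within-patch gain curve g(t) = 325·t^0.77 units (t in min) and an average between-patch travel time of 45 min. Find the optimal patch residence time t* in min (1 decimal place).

By the marginal value theorem, leave when the instantaneous gain rate g'(t) equals the habitat-wide average g(t)/(T + t).
g'(t) = 0.77·325·t^-0.23. Setting 0.77·325·t^-0.23 = 325·t^0.77/(45+t) gives 0.77(45+t) = t, so 0.23·t = 0.77×45.
t* = 0.77×45/0.23 = 150.7 min.

150.7 min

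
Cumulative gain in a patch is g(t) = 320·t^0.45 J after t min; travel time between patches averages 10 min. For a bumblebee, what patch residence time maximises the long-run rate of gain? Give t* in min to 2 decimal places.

Optimal t* satisfies g'(t*) = g(t*)/(T + t*).
g'(t) = 0.45·320·t^-0.55. Setting 0.45·320·t^-0.55 = 320·t^0.45/(10+t) gives 0.45(10+t) = t, so 0.55·t = 0.45×10.
t* = 0.45×10/0.55 = 8.182 min.

8.18 min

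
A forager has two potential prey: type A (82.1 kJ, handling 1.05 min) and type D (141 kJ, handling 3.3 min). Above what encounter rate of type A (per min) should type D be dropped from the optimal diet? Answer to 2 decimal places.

1.15 per min

The zero-one rule: include type D iff E₂/h₂ > λE₁/(1+λh₁). Equality gives the switch point.
λE₁h₂ = E₂ + λE₂h₁ ⇒ λ = E₂/(E₁h₂ − E₂h₁) = 141/(270.9 − 148.1) = 1.147 per min.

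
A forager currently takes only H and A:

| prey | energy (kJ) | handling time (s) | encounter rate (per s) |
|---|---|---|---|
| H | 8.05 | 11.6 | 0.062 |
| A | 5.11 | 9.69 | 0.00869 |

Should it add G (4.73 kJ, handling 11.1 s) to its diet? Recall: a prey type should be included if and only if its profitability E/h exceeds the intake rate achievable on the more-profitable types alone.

Intake rate on the current diet: R = (0.062×8.05 + 0.00869×5.11) / (1 + 0.062×11.6 + 0.00869×9.69) = 0.5435/1.803 = 0.3014 kJ/s.
G: E/h = 4.73/11.1 = 0.4261 kJ/s.
Since 0.4261 > R, including G increases the long-run rate.

Yes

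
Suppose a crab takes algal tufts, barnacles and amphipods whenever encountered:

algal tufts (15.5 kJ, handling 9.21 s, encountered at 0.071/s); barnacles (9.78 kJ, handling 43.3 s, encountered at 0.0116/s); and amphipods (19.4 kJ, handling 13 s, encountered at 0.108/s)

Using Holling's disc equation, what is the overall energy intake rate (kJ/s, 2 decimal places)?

R = (0.071×15.5 + 0.0116×9.78 + 0.108×19.4) / (1 + 0.071×9.21 + 0.0116×43.3 + 0.108×13) = 3.309/3.56 = 0.9295 kJ/s.

0.93 kJ/s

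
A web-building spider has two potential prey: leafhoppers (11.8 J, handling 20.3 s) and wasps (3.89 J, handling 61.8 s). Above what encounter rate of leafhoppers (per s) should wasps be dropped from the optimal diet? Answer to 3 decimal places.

Drop wasps once their profitability E₂/h₂ falls below the rate achievable on leafhoppers alone: E₂/h₂ = λE₁/(1 + λh₁).
Solve for λ: λE₁h₂ = E₂(1 + λh₁) → λ(E₁h₂ − E₂h₁) = E₂ → λ = E₂/(E₁h₂ − E₂h₁).
λ = 3.89/(11.8×61.8 − 3.89×20.3) = 3.89/650.3 = 0.005982 per s.

0.006 per s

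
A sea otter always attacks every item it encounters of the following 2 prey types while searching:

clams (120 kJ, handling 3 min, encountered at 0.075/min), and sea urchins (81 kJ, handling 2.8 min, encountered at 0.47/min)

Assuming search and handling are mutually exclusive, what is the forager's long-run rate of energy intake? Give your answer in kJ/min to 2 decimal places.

18.52 kJ/min

R = Σλ_iE_i / (1 + Σλ_ih_i)
Numerator: 0.075×120 + 0.47×81 = 47.07
Denominator: 1 + 0.075×3 + 0.47×2.8 = 2.541
R = 47.07/2.541 = 18.52 kJ/min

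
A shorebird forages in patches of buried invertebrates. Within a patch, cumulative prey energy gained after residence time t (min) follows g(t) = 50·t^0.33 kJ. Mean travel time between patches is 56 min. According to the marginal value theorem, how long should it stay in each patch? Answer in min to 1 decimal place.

Maximise g(t)/(T+t): set derivative to zero → g'(t)(T+t) = g(t).
g'(t) = 0.33·50·t^-0.67. Setting 0.33·50·t^-0.67 = 50·t^0.33/(56+t) gives 0.33(56+t) = t, so 0.67·t = 0.33×56.
t* = 0.33×56/0.67 = 27.58 min.

27.6 min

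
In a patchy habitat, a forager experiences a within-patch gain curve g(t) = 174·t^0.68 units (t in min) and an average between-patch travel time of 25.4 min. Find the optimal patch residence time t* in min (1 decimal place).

54.0 min

Optimal t* satisfies g'(t*) = g(t*)/(T + t*).
g'(t) = 0.68·174·t^-0.32. Setting 0.68·174·t^-0.32 = 174·t^0.68/(25.4+t) gives 0.68(25.4+t) = t, so 0.32·t = 0.68×25.4.
t* = 0.68×25.4/0.32 = 53.98 min.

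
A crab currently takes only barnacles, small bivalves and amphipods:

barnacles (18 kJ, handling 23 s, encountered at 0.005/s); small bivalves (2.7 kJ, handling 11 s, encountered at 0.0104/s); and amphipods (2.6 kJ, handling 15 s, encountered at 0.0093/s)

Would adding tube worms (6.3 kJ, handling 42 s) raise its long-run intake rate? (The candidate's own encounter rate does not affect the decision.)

Yes

On barnacles, small bivalves and amphipods alone, R = ΣλE/(1+Σλh) = 0.1423/1.369 = 0.1039 kJ/s.
tube worms: E/h = 6.3/42 = 0.15 kJ/s.
0.15 > 0.1039, so adding tube worms raises the average — include it.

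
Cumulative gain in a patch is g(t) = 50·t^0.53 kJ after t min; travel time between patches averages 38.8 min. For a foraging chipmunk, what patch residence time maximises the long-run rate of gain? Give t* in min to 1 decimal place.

43.8 min

Optimal t* satisfies g'(t*) = g(t*)/(T + t*).
g'(t) = 0.53·50·t^-0.47. Setting 0.53·50·t^-0.47 = 50·t^0.53/(38.8+t) gives 0.53(38.8+t) = t, so 0.47·t = 0.53×38.8.
t* = 0.53×38.8/0.47 = 43.75 min.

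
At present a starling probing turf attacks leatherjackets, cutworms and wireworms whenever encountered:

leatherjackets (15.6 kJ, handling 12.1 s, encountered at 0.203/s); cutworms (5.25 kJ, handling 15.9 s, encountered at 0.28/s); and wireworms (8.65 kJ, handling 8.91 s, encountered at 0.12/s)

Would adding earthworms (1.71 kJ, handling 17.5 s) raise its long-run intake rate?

Current rate: (0.203×15.6 + 0.28×5.25 + 0.12×8.65)/(1 + 0.203×12.1 + 0.28×15.9 + 0.12×8.91) = 0.6321 kJ/s.
earthworms: E/h = 1.71/17.5 = 0.09771 kJ/s.
Since 0.09771 < R, time spent handling earthworms is better spent searching.

No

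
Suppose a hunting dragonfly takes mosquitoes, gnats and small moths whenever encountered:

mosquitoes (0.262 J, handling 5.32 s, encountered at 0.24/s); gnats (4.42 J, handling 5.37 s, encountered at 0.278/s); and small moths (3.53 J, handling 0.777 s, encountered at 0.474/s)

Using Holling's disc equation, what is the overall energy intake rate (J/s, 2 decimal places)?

0.72 J/s

Energy encountered per unit search time: 0.24×0.262 + 0.278×4.42 + 0.474×3.53 = 2.965 J/s.
Handling time per unit search time: 0.24×5.32 + 0.278×5.37 + 0.474×0.777 = 3.138.
Rate = 2.965/(1 + 3.138) = 0.7165 J/s.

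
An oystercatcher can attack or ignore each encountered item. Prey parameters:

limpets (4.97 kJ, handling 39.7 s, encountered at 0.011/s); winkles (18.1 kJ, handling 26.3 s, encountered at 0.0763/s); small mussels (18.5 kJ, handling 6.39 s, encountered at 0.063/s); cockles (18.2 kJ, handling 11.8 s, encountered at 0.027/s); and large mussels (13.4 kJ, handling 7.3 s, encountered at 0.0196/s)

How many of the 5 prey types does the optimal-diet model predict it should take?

Rank by E/h (kJ/s): small mussels 2.9, large mussels 1.84, cockles 1.54, winkles 0.688, limpets 0.125. Include each in turn until the next type's E/h falls below the running intake rate.
Rate on top 1: 0.831. large mussels: 1.84 > 0.831 → include.
Rate on top 2: 0.924. cockles: 1.54 > 0.924 → include.
Rate on top 3: 1.03. winkles: 0.688 < 1.03 → exclude; stop.
Optimal diet: small mussels, large mussels, cockles — 3 of 5 types.

3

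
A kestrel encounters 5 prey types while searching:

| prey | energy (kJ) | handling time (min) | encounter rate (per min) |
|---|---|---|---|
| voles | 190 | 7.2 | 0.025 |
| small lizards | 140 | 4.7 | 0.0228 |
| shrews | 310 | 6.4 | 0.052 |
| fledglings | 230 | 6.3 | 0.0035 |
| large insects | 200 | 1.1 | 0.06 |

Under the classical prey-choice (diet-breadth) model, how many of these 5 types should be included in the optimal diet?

5

E/h in descending order: large insects 182, shrews 48.4, fledglings 36.5, small lizards 29.8, voles 26.4 kJ/min. The optimal diet is the largest prefix of this list for which every included type satisfies E_i/h_i > R on the types above it.
Rate on top 1: 11.26. shrews: 48.4 > 11.26 → include.
Rate on top 2: 20.1. fledglings: 36.5 > 20.1 → include.
Rate on top 3: 20.36. small lizards: 29.8 > 20.36 → include.
Rate on top 4: 21.02. voles: 26.4 > 21.02 → include.
Optimal diet: large insects, shrews, fledglings, small lizards, voles — 5 of 5 types.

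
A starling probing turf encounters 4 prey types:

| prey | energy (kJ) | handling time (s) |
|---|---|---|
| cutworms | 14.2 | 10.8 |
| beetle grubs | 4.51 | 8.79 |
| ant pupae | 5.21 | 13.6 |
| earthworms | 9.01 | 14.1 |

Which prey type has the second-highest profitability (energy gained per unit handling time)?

Profitability E/h (kJ/s): cutworms = 14.2/10.8 = 1.31, beetle grubs = 4.51/8.79 = 0.513, ant pupae = 5.21/13.6 = 0.383, earthworms = 9.01/14.1 = 0.639.
Ranked: cutworms > earthworms > beetle grubs > ant pupae.

earthworms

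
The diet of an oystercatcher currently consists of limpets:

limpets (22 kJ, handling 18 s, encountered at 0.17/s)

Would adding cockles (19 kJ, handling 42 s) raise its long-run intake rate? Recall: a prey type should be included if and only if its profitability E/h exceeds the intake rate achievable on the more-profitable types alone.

No

Current rate: (0.17×22)/(1 + 0.17×18) = 0.9212 kJ/s.
Profitability of cockles: 19/42 = 0.4524 kJ/s.
Since 0.4524 < R, time spent handling cockles is better spent searching.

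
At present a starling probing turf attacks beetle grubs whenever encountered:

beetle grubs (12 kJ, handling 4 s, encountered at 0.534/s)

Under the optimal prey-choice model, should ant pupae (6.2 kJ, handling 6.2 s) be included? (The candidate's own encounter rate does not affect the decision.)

Current rate: (0.534×12)/(1 + 0.534×4) = 2.043 kJ/s.
Profitability of ant pupae: 6.2/6.2 = 1 kJ/s.
Since 1 < R, time spent handling ant pupae is better spent searching.

No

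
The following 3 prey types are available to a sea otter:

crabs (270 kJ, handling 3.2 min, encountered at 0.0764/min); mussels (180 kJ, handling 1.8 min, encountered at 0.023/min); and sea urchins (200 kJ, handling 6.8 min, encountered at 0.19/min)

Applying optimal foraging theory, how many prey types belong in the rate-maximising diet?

3

E/h in descending order: mussels 100, crabs 84.4, sea urchins 29.4 kJ/min. The optimal diet is the largest prefix of this list for which every included type satisfies E_i/h_i > R on the types above it.
Rate on top 1: 3.975. crabs: 84.4 > 3.975 → include.
Rate on top 2: 19.26. sea urchins: 29.4 > 19.26 → include.
Optimal diet: mussels, crabs, sea urchins — 3 of 3 types.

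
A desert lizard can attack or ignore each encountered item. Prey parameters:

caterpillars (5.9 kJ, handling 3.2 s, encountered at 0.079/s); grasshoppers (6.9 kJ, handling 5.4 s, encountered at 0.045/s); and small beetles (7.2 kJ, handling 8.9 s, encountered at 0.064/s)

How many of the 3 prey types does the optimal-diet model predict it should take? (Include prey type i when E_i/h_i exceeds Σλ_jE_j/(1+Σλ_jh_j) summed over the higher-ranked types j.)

3

Profitabilities (E/h, kJ/s): caterpillars 1.84, grasshoppers 1.28, small beetles 0.809. Add prey in this order while the next type's profitability exceeds the intake rate on those already taken.
Rate on top 1: 0.372. grasshoppers: 1.28 > 0.372 → include.
Rate on top 2: 0.5192. small beetles: 0.809 > 0.5192 → include.
Optimal diet: caterpillars, grasshoppers, small beetles — 3 of 3 types.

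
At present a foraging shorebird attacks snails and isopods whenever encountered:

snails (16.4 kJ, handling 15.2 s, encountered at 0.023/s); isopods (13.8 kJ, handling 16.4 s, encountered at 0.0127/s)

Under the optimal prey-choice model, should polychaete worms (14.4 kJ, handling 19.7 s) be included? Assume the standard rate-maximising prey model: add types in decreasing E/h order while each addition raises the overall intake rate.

On snails and isopods alone, R = ΣλE/(1+Σλh) = 0.5525/1.558 = 0.3546 kJ/s.
polychaete worms: E/h = 14.4/19.7 = 0.731 kJ/s.
Since 0.731 > R, including polychaete worms increases the long-run rate.

Yes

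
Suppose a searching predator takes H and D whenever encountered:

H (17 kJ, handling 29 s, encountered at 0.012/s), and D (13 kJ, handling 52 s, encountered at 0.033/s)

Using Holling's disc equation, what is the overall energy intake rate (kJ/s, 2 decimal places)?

0.21 kJ/s

R = Σλ_iE_i / (1 + Σλ_ih_i)
Numerator: 0.012×17 + 0.033×13 = 0.633
Denominator: 1 + 0.012×29 + 0.033×52 = 3.064
R = 0.633/3.064 = 0.2066 kJ/s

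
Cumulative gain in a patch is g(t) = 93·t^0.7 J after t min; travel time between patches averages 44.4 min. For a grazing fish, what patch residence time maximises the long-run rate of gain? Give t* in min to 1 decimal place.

103.6 min

By the marginal value theorem, leave when the instantaneous gain rate g'(t) equals the habitat-wide average g(t)/(T + t).
g'(t) = 0.7·93·t^-0.3. Setting 0.7·93·t^-0.3 = 93·t^0.7/(44.4+t) gives 0.7(44.4+t) = t, so 0.30·t = 0.7×44.4.
t* = 0.7×44.4/0.30 = 103.6 min.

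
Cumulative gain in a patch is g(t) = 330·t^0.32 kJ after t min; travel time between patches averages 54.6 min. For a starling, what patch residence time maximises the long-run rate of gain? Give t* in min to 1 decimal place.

Maximise g(t)/(T+t): set derivative to zero → g'(t)(T+t) = g(t).
g'(t) = 0.32·330·t^-0.68. Setting 0.32·330·t^-0.68 = 330·t^0.32/(54.6+t) gives 0.32(54.6+t) = t, so 0.68·t = 0.32×54.6.
t* = 0.32×54.6/0.68 = 25.69 min.

25.7 min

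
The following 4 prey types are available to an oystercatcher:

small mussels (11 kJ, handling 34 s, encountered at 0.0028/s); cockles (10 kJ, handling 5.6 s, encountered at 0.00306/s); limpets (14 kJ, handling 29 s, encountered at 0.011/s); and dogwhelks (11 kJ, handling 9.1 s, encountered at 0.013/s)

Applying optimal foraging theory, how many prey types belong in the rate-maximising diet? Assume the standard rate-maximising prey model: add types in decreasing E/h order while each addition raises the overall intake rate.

4

E/h in descending order: cockles 1.79, dogwhelks 1.21, limpets 0.483, small mussels 0.324 kJ/s. The optimal diet is the largest prefix of this list for which every included type satisfies E_i/h_i > R on the types above it.
Rate on top 1: 0.03008. dogwhelks: 1.21 > 0.03008 → include.
Rate on top 2: 0.1529. limpets: 0.483 > 0.1529 → include.
Rate on top 3: 0.2252. small mussels: 0.324 > 0.2252 → include.
Optimal diet: cockles, dogwhelks, limpets, small mussels — 4 of 4 types.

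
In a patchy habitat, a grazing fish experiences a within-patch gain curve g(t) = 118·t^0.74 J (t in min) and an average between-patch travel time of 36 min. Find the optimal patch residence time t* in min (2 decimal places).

102.46 min

Maximise g(t)/(T+t): set derivative to zero → g'(t)(T+t) = g(t).
g'(t) = 0.74·118·t^-0.26. Setting 0.74·118·t^-0.26 = 118·t^0.74/(36+t) gives 0.74(36+t) = t, so 0.26·t = 0.74×36.
t* = 0.74×36/0.26 = 102.5 min.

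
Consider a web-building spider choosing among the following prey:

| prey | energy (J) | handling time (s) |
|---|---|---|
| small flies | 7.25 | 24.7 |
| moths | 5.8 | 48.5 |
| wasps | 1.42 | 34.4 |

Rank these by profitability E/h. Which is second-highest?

In descending order of E/h:
small flies: 7.25/24.7 = 0.294 J/s
moths: 5.8/48.5 = 0.12 J/s
wasps: 1.42/34.4 = 0.0413 J/s

moths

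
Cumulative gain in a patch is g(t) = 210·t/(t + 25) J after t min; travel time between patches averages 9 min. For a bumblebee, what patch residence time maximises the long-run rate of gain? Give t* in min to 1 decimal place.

Maximise g(t)/(T+t): set derivative to zero → g'(t)(T+t) = g(t).
g'(t) = 210·25/(t + 25)². Setting 210·25/(t+25)² = 210t/[(t+25)(9+t)] gives 25(9+t) = t(t+25), so t² = 25×9 = 225.
t* = √225 = 15 min.

15.0 min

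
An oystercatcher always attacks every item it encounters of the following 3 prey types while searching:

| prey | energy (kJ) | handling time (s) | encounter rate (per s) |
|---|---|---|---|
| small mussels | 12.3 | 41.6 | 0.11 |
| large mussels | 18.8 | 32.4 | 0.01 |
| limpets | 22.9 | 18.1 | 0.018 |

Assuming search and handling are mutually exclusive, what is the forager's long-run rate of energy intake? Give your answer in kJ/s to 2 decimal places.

0.31 kJ/s

R = (0.11×12.3 + 0.01×18.8 + 0.018×22.9) / (1 + 0.11×41.6 + 0.01×32.4 + 0.018×18.1) = 1.953/6.226 = 0.3137 kJ/s.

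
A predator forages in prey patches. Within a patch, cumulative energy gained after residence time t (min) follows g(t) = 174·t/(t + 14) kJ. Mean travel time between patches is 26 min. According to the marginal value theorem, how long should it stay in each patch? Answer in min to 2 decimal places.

Optimal t* satisfies g'(t*) = g(t*)/(T + t*).
g'(t) = 174·14/(t + 14)². Setting 174·14/(t+14)² = 174t/[(t+14)(26+t)] gives 14(26+t) = t(t+14), so t² = 14×26 = 364.
t* = √364 = 19.08 min.

19.08 min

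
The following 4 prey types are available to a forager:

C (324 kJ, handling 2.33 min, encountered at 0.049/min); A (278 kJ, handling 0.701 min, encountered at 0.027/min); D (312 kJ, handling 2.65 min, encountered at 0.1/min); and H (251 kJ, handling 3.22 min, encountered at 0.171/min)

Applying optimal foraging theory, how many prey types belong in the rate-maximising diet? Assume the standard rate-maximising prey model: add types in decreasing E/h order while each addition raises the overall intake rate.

Profitabilities (E/h, kJ/min): A 397, C 139, D 118, H 78. Add prey in this order while the next type's profitability exceeds the intake rate on those already taken.
Rate on top 1: 7.367. C: 139 > 7.367 → include.
Rate on top 2: 20.64. D: 118 > 20.64 → include.
Rate on top 3: 39.04. H: 78 > 39.04 → include.
Optimal diet: A, C, D, H — 4 of 4 types.

4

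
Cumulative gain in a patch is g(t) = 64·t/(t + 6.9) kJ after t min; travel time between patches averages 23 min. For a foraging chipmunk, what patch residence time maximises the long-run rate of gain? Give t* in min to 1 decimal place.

12.6 min

Maximise g(t)/(T+t): set derivative to zero → g'(t)(T+t) = g(t).
g'(t) = 64·6.9/(t + 6.9)². Setting 64·6.9/(t+6.9)² = 64t/[(t+6.9)(23+t)] gives 6.9(23+t) = t(t+6.9), so t² = 6.9×23 = 158.7.
t* = √158.7 = 12.6 min.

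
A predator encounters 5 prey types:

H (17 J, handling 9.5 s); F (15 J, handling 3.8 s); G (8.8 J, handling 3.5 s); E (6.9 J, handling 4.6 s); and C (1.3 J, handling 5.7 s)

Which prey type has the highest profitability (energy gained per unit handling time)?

F

In descending order of E/h:
F: 15/3.8 = 3.95 J/s
G: 8.8/3.5 = 2.51 J/s
H: 17/9.5 = 1.79 J/s
E: 6.9/4.6 = 1.5 J/s
C: 1.3/5.7 = 0.228 J/s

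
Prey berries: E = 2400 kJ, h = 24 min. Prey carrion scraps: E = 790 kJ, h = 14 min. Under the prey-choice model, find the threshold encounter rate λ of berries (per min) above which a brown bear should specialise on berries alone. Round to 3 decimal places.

0.054 per min

The zero-one rule: include carrion scraps iff E₂/h₂ > λE₁/(1+λh₁). Equality gives the switch point.
λE₁h₂ = E₂ + λE₂h₁ ⇒ λ = E₂/(E₁h₂ − E₂h₁) = 790/(3.36e+04 − 1.896e+04) = 0.05396 per min.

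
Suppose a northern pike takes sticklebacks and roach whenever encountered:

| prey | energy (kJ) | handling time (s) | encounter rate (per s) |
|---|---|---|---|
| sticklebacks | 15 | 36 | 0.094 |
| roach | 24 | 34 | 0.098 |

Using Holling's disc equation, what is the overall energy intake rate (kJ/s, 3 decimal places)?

0.488 kJ/s

R = Σλ_iE_i / (1 + Σλ_ih_i)
Numerator: 0.094×15 + 0.098×24 = 3.762
Denominator: 1 + 0.094×36 + 0.098×34 = 7.716
R = 3.762/7.716 = 0.4876 kJ/s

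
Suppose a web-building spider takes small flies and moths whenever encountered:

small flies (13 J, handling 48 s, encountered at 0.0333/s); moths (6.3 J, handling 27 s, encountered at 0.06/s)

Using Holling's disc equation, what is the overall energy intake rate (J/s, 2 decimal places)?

0.19 J/s

R = (0.0333×13 + 0.06×6.3) / (1 + 0.0333×48 + 0.06×27) = 0.8109/4.218 = 0.1922 J/s.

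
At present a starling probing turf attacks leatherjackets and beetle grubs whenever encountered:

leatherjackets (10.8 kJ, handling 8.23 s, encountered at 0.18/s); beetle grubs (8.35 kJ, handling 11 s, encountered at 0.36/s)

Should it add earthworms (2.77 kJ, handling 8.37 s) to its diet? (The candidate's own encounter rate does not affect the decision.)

On leatherjackets and beetle grubs alone, R = ΣλE/(1+Σλh) = 4.95/6.441 = 0.7685 kJ/s.
Profitability of earthworms: 2.77/8.37 = 0.3309 kJ/s.
0.3309 < 0.7685, so adding earthworms would lower the average — exclude it.

No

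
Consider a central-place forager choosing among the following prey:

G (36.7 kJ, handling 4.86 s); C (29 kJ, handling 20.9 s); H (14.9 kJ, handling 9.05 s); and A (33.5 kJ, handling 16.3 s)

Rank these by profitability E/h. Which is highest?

Profitability E/h (kJ/s): G = 36.7/4.86 = 7.55, C = 29/20.9 = 1.39, H = 14.9/9.05 = 1.65, A = 33.5/16.3 = 2.06.
Ranked: G > A > H > C.

G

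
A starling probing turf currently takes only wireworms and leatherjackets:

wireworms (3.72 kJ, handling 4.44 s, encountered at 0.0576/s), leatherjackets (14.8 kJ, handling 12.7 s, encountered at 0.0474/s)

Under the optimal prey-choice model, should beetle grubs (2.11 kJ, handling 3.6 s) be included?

Yes

Current rate: (0.0576×3.72 + 0.0474×14.8)/(1 + 0.0576×4.44 + 0.0474×12.7) = 0.493 kJ/s.
Profitability of beetle grubs: 2.11/3.6 = 0.5861 kJ/s.
0.5861 > 0.493, so adding beetle grubs raises the average — include it.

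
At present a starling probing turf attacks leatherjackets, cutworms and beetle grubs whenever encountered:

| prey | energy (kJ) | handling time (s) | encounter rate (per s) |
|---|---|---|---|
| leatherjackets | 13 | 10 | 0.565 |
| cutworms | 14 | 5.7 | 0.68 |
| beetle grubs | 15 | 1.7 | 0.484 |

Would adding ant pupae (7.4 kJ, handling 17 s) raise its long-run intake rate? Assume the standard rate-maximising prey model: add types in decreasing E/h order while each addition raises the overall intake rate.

No

Intake rate on the current diet: R = (0.565×13 + 0.68×14 + 0.484×15) / (1 + 0.565×10 + 0.68×5.7 + 0.484×1.7) = 24.12/11.35 = 2.126 kJ/s.
ant pupae: E/h = 7.4/17 = 0.4353 kJ/s.
Since 0.4353 < R, time spent handling ant pupae is better spent searching.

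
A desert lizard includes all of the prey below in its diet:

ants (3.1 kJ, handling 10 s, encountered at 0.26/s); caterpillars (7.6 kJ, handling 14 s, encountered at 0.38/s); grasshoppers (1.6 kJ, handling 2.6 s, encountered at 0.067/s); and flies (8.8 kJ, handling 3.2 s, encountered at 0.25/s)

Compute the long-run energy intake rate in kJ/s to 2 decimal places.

Energy encountered per unit search time: 0.26×3.1 + 0.38×7.6 + 0.067×1.6 + 0.25×8.8 = 6.001 kJ/s.
Handling time per unit search time: 0.26×10 + 0.38×14 + 0.067×2.6 + 0.25×3.2 = 8.894.
Rate = 6.001/(1 + 8.894) = 0.6065 kJ/s.

0.61 kJ/s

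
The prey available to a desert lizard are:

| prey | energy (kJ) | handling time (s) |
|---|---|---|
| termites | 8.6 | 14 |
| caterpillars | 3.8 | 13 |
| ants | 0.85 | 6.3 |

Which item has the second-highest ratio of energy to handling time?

caterpillars

In descending order of E/h:
termites: 8.6/14 = 0.614 kJ/s
caterpillars: 3.8/13 = 0.292 kJ/s
ants: 0.85/6.3 = 0.135 kJ/s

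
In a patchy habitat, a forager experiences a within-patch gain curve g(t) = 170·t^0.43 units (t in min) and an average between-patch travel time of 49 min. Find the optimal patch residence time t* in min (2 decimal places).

Optimal t* satisfies g'(t*) = g(t*)/(T + t*).
g'(t) = 0.43·170·t^-0.57. Setting 0.43·170·t^-0.57 = 170·t^0.43/(49+t) gives 0.43(49+t) = t, so 0.57·t = 0.43×49.
t* = 0.43×49/0.57 = 36.96 min.

36.96 min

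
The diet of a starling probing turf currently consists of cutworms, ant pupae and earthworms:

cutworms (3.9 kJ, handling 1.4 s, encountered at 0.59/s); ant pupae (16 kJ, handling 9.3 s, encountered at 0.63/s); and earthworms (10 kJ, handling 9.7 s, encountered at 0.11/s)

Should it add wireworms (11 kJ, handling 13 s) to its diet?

No

On cutworms, ant pupae and earthworms alone, R = ΣλE/(1+Σλh) = 13.48/8.752 = 1.54 kJ/s.
Profitability of wireworms: 11/13 = 0.8462 kJ/s.
0.8462 < 1.54, so adding wireworms would lower the average — exclude it.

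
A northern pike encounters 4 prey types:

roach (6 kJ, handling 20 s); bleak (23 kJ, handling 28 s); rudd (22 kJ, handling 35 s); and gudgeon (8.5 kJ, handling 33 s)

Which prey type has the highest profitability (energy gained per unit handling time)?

In descending order of E/h:
bleak: 23/28 = 0.821 kJ/s
rudd: 22/35 = 0.629 kJ/s
roach: 6/20 = 0.3 kJ/s
gudgeon: 8.5/33 = 0.258 kJ/s

bleak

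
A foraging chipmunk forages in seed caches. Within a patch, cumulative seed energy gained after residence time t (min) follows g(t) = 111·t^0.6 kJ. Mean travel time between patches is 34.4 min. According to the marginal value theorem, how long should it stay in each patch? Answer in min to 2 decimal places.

51.60 min

By the marginal value theorem, leave when the instantaneous gain rate g'(t) equals the habitat-wide average g(t)/(T + t).
g'(t) = 0.6·111·t^-0.4. Setting 0.6·111·t^-0.4 = 111·t^0.6/(34.4+t) gives 0.6(34.4+t) = t, so 0.40·t = 0.6×34.4.
t* = 0.6×34.4/0.40 = 51.6 min.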